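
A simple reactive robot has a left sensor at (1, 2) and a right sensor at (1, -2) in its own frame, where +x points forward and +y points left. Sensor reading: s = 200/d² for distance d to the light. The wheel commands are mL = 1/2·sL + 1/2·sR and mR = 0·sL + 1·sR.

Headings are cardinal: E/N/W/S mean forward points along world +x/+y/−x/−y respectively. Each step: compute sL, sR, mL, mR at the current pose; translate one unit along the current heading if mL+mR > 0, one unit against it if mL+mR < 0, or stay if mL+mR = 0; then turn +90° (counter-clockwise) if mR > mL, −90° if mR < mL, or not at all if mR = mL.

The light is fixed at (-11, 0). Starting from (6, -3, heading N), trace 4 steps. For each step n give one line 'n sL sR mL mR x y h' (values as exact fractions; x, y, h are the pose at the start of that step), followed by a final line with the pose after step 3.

0 200/229 40/73 11880/16717 40/73 6 -3 N
1 50/81 10/17 830/1377 10/17 6 -2 E
2 200/409 40/53 13480/21677 40/53 7 -2 S
3 100/181 100/193 18700/34933 100/193 7 -3 E
final 8 -3 S

n=0: pose=(6,-3,N); sL=200/229, sR=40/73; mL=11880/16717, mR=40/73; mL+mR=21040/16717 → advance +1; mR−mL=-2720/16717 → turn -1·90°
n=1: pose=(6,-2,E); sL=50/81, sR=10/17; mL=830/1377, mR=10/17; mL+mR=1640/1377 → advance +1; mR−mL=-20/1377 → turn -1·90°
n=2: pose=(7,-2,S); sL=200/409, sR=40/53; mL=13480/21677, mR=40/53; mL+mR=29840/21677 → advance +1; mR−mL=2880/21677 → turn +1·90°
n=3: pose=(7,-3,E); sL=100/181, sR=100/193; mL=18700/34933, mR=100/193; mL+mR=36800/34933 → advance +1; mR−mL=-600/34933 → turn -1·90°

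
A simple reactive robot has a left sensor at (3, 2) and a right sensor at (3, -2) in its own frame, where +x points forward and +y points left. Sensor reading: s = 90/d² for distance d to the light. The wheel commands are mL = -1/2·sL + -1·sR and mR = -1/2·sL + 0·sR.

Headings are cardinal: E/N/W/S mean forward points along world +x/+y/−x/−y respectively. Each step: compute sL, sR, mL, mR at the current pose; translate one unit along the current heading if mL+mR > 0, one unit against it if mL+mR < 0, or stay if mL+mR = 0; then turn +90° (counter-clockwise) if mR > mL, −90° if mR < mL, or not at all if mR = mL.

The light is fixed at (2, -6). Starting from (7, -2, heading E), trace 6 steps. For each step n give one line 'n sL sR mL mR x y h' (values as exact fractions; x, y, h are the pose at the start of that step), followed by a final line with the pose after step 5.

0 9/10 45/34 -603/340 -9/20 7 -2 E
1 90/53 18/17 -1719/901 -45/53 6 -2 N
2 45 45/13 -675/26 -45/2 6 -3 W
3 90/49 10 -535/49 -45/49 7 -3 S
4 9/10 45/34 -603/340 -9/20 7 -2 E
5 90/53 18/17 -1719/901 -45/53 6 -2 N
final 6 -3 W

n=0: pose=(7,-2,E); sL=9/10, sR=45/34; mL=-603/340, mR=-9/20; mL+mR=-189/85 → advance -1; mR−mL=45/34 → turn +1·90°
n=1: pose=(6,-2,N); sL=90/53, sR=18/17; mL=-1719/901, mR=-45/53; mL+mR=-2484/901 → advance -1; mR−mL=18/17 → turn +1·90°
n=2: pose=(6,-3,W); sL=45, sR=45/13; mL=-675/26, mR=-45/2; mL+mR=-630/13 → advance -1; mR−mL=45/13 → turn +1·90°
n=3: pose=(7,-3,S); sL=90/49, sR=10; mL=-535/49, mR=-45/49; mL+mR=-580/49 → advance -1; mR−mL=10 → turn +1·90°
n=4: pose=(7,-2,E); sL=9/10, sR=45/34; mL=-603/340, mR=-9/20; mL+mR=-189/85 → advance -1; mR−mL=45/34 → turn +1·90°
n=5: pose=(6,-2,N); sL=90/53, sR=18/17; mL=-1719/901, mR=-45/53; mL+mR=-2484/901 → advance -1; mR−mL=18/17 → turn +1·90°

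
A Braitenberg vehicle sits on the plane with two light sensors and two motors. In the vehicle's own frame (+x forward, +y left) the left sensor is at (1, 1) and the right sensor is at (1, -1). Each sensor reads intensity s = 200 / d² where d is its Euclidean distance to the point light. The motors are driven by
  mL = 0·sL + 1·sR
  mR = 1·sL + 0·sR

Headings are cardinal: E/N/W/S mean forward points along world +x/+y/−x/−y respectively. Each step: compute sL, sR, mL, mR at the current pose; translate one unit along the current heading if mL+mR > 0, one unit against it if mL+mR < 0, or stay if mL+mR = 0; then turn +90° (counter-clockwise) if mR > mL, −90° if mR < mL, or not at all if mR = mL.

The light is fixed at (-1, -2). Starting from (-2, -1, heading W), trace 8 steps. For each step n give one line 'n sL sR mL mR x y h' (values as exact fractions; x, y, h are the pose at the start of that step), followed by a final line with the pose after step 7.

n=0: pose=(-2,-1,W); sL=50, sR=25; mL=25, mR=50; mL+mR=75 → advance +1; mR−mL=25 → turn +1·90°
n=1: pose=(-3,-1,S); sL=200, sR=200/9; mL=200/9, mR=200; mL+mR=2000/9 → advance +1; mR−mL=1600/9 → turn +1·90°
n=2: pose=(-3,-2,E); sL=100, sR=100; mL=100, mR=100; mL+mR=200 → advance +1; mR−mL=0 → turn +0·90°
n=3: pose=(-2,-2,E); sL=200, sR=200; mL=200, mR=200; mL+mR=400 → advance +1; mR−mL=0 → turn +0·90°
n=4: pose=(-1,-2,E); sL=100, sR=100; mL=100, mR=100; mL+mR=200 → advance +1; mR−mL=0 → turn +0·90°
n=5: pose=(0,-2,E); sL=40, sR=40; mL=40, mR=40; mL+mR=80 → advance +1; mR−mL=0 → turn +0·90°
n=6: pose=(1,-2,E); sL=20, sR=20; mL=20, mR=20; mL+mR=40 → advance +1; mR−mL=0 → turn +0·90°
n=7: pose=(2,-2,E); sL=200/17, sR=200/17; mL=200/17, mR=200/17; mL+mR=400/17 → advance +1; mR−mL=0 → turn +0·90°

0 50 25 25 50 -2 -1 W
1 200 200/9 200/9 200 -3 -1 S
2 100 100 100 100 -3 -2 E
3 200 200 200 200 -2 -2 E
4 100 100 100 100 -1 -2 E
5 40 40 40 40 0 -2 E
6 20 20 20 20 1 -2 E
7 200/17 200/17 200/17 200/17 2 -2 E
final 3 -2 E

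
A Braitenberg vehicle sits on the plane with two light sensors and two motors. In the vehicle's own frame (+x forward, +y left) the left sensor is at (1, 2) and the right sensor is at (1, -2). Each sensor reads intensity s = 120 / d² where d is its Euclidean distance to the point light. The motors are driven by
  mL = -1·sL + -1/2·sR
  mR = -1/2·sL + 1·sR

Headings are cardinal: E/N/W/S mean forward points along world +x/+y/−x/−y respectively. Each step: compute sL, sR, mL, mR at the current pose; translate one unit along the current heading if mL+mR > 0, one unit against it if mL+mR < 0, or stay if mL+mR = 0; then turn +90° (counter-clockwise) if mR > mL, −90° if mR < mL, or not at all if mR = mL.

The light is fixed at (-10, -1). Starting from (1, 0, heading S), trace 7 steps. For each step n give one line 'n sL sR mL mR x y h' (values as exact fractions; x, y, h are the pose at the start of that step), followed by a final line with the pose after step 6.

n=0: pose=(1,0,S); sL=120/169, sR=40/27; mL=-6620/4563, mR=5140/4563; mL+mR=-1480/4563 → advance -1; mR−mL=3920/1521 → turn +1·90°
n=1: pose=(1,1,E); sL=3/4, sR=5/6; mL=-7/6, mR=11/24; mL+mR=-17/24 → advance -1; mR−mL=13/8 → turn +1·90°
n=2: pose=(0,1,N); sL=120/73, sR=40/51; mL=-7580/3723, mR=-140/3723; mL+mR=-7720/3723 → advance -1; mR−mL=2480/1241 → turn +1·90°
n=3: pose=(0,0,W); sL=60/41, sR=4/3; mL=-262/123, mR=74/123; mL+mR=-188/123 → advance -1; mR−mL=112/41 → turn +1·90°
n=4: pose=(1,0,S); sL=120/169, sR=40/27; mL=-6620/4563, mR=5140/4563; mL+mR=-1480/4563 → advance -1; mR−mL=3920/1521 → turn +1·90°
n=5: pose=(1,1,E); sL=3/4, sR=5/6; mL=-7/6, mR=11/24; mL+mR=-17/24 → advance -1; mR−mL=13/8 → turn +1·90°
n=6: pose=(0,1,N); sL=120/73, sR=40/51; mL=-7580/3723, mR=-140/3723; mL+mR=-7720/3723 → advance -1; mR−mL=2480/1241 → turn +1·90°

0 120/169 40/27 -6620/4563 5140/4563 1 0 S
1 3/4 5/6 -7/6 11/24 1 1 E
2 120/73 40/51 -7580/3723 -140/3723 0 1 N
3 60/41 4/3 -262/123 74/123 0 0 W
4 120/169 40/27 -6620/4563 5140/4563 1 0 S
5 3/4 5/6 -7/6 11/24 1 1 E
6 120/73 40/51 -7580/3723 -140/3723 0 1 N
final 0 0 W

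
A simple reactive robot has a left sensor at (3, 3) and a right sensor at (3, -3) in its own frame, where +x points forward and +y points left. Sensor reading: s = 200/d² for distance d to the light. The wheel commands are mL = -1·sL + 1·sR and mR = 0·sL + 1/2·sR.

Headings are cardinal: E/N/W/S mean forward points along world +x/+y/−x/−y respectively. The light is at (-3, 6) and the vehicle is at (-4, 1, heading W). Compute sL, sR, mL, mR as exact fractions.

left sensor world pos  = (-7, -2); dL² = 80
right sensor world pos = (-7, 4); dR² = 20
sL = 200/80 = 5/2
sR = 200/20 = 10
mL = -1·sL + 1·sR = 15/2
mR = 0·sL + 1/2·sR = 5

5/2 10 15/2 5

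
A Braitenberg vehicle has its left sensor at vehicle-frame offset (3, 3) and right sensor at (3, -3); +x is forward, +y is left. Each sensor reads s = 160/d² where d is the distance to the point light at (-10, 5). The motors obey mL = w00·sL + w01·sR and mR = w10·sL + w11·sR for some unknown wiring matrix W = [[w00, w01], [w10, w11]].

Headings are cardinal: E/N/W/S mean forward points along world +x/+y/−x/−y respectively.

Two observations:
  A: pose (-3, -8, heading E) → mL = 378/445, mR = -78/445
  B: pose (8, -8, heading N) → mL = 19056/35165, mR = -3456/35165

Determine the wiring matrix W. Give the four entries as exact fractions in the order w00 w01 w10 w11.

obs A: pose=(-3,-8,E) → sL=4/5, sR=40/89, mL=378/445, mR=-78/445
obs B: pose=(8,-8,N) → sL=32/65, sR=160/541, mL=19056/35165, mR=-3456/35165
sensor matrix S = [[4/5, 40/89], [32/65, 160/541]]; det S = 9600/625937
solve [mL_A; mL_B] = S·[w00; w01] and [mR_A; mR_B] = S·[w10; w11]:
  w00 = 1/2, w01 = 1, w10 = -1/2, w11 = 1/2

1/2 1 -1/2 1/2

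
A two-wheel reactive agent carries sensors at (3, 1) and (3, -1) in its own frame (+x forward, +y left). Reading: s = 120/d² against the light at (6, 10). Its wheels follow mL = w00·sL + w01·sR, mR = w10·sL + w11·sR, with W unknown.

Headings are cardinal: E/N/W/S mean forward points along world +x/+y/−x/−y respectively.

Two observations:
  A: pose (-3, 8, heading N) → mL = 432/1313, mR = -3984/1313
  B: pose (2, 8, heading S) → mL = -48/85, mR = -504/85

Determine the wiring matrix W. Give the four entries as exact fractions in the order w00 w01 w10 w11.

obs A: pose=(-3,8,N) → sL=120/101, sR=24/13, mL=432/1313, mR=-3984/1313
obs B: pose=(2,8,S) → sL=60/17, sR=12/5, mL=-48/85, mR=-504/85
sensor matrix S = [[120/101, 24/13], [60/17, 12/5]]; det S = -81792/22321
solve [mL_A; mL_B] = S·[w00; w01] and [mR_A; mR_B] = S·[w10; w11]:
  w00 = -1/2, w01 = 1/2, w10 = -1, w11 = -1

-1/2 1/2 -1 -1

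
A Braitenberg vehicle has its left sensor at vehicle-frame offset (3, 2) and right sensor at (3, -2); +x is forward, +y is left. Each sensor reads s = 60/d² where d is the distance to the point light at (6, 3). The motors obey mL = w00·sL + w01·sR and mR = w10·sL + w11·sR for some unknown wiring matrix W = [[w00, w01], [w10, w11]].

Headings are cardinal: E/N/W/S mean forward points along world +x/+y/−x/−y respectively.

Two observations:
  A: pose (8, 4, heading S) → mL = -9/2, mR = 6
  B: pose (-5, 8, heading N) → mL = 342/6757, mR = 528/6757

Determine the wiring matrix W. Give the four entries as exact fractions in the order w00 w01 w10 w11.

1 -1/2 -1/2 1/2

obs A: pose=(8,4,S) → sL=3, sR=15, mL=-9/2, mR=6
obs B: pose=(-5,8,N) → sL=60/233, sR=12/29, mL=342/6757, mR=528/6757
sensor matrix S = [[3, 15], [60/233, 12/29]]; det S = -17712/6757
solve [mL_A; mL_B] = S·[w00; w01] and [mR_A; mR_B] = S·[w10; w11]:
  w00 = 1, w01 = -1/2, w10 = -1/2, w11 = 1/2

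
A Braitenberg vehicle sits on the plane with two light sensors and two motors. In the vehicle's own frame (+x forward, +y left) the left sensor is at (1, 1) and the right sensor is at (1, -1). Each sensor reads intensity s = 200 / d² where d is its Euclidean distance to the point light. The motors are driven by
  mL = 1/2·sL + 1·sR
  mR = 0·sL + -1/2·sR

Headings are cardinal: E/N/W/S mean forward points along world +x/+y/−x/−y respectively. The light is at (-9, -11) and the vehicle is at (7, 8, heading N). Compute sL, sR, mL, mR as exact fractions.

8/25 200/689 7756/17225 -100/689

left sensor world pos  = (6, 9); dL² = 625
right sensor world pos = (8, 9); dR² = 689
sL = 200/625 = 8/25
sR = 200/689 = 200/689
mL = 1/2·sL + 1·sR = 7756/17225
mR = 0·sL + -1/2·sR = -100/689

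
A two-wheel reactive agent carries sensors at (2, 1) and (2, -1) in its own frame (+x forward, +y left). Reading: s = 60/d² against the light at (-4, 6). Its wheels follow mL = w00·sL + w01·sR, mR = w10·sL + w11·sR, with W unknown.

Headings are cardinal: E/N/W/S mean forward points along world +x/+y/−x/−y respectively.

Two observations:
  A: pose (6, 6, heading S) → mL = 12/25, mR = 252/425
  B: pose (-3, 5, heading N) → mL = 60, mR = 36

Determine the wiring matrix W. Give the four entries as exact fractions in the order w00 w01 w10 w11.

obs A: pose=(6,6,S) → sL=12/25, sR=12/17, mL=12/25, mR=252/425
obs B: pose=(-3,5,N) → sL=60, sR=12, mL=60, mR=36
sensor matrix S = [[12/25, 12/17], [60, 12]]; det S = -15552/425
solve [mL_A; mL_B] = S·[w00; w01] and [mR_A; mR_B] = S·[w10; w11]:
  w00 = 1, w01 = 0, w10 = 1/2, w11 = 1/2

1 0 1/2 1/2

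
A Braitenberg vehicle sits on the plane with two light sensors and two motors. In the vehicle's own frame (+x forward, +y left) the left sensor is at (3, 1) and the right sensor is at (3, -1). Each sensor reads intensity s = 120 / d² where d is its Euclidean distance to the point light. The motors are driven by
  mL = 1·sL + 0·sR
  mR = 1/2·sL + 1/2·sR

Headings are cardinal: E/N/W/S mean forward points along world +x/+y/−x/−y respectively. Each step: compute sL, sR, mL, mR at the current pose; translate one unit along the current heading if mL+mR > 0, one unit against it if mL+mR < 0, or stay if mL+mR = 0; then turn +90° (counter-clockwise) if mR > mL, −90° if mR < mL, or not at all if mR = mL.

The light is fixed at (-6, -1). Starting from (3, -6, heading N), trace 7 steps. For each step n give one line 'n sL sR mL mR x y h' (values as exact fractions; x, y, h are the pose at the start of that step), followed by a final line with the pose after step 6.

n=0: pose=(3,-6,N); sL=30/17, sR=15/13; mL=30/17, mR=645/442; mL+mR=1425/442 → advance +1; mR−mL=-135/442 → turn -1·90°
n=1: pose=(3,-5,E); sL=40/51, sR=120/169; mL=40/51, mR=6440/8619; mL+mR=4400/2873 → advance +1; mR−mL=-320/8619 → turn -1·90°
n=2: pose=(4,-5,S); sL=12/17, sR=12/13; mL=12/17, mR=180/221; mL+mR=336/221 → advance +1; mR−mL=24/221 → turn +1·90°
n=3: pose=(4,-6,E); sL=24/37, sR=24/41; mL=24/37, mR=936/1517; mL+mR=1920/1517 → advance +1; mR−mL=-48/1517 → turn -1·90°
n=4: pose=(5,-6,S); sL=15/26, sR=30/41; mL=15/26, mR=1395/2132; mL+mR=2625/2132 → advance +1; mR−mL=165/2132 → turn +1·90°
n=5: pose=(5,-7,E); sL=120/221, sR=24/49; mL=120/221, mR=5592/10829; mL+mR=11472/10829 → advance +1; mR−mL=-288/10829 → turn -1·90°
n=6: pose=(6,-7,S); sL=12/25, sR=60/101; mL=12/25, mR=1356/2525; mL+mR=2568/2525 → advance +1; mR−mL=144/2525 → turn +1·90°

0 30/17 15/13 30/17 645/442 3 -6 N
1 40/51 120/169 40/51 6440/8619 3 -5 E
2 12/17 12/13 12/17 180/221 4 -5 S
3 24/37 24/41 24/37 936/1517 4 -6 E
4 15/26 30/41 15/26 1395/2132 5 -6 S
5 120/221 24/49 120/221 5592/10829 5 -7 E
6 12/25 60/101 12/25 1356/2525 6 -7 S
final 6 -8 E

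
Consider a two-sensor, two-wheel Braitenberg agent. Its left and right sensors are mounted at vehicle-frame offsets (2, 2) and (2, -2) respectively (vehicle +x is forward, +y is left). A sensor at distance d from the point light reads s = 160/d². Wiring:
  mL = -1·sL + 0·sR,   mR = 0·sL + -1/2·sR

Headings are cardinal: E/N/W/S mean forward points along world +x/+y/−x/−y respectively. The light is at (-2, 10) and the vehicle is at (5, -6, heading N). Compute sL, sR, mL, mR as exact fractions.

160/221 160/277 -160/221 -80/277

left sensor world pos  = (3, -4); dL² = 221
right sensor world pos = (7, -4); dR² = 277
sL = 160/221 = 160/221
sR = 160/277 = 160/277
mL = -1·sL + 0·sR = -160/221
mR = 0·sL + -1/2·sR = -80/277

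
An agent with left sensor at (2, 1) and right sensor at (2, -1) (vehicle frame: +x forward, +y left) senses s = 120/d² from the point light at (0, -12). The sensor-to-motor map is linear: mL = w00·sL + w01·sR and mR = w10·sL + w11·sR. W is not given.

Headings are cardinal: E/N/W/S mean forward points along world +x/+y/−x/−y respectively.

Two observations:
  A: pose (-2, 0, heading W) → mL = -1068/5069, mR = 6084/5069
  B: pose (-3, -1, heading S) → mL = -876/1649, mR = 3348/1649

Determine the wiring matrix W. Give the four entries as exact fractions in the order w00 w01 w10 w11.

obs A: pose=(-2,0,W) → sL=120/137, sR=24/37, mL=-1068/5069, mR=6084/5069
obs B: pose=(-3,-1,S) → sL=24/17, sR=120/97, mL=-876/1649, mR=3348/1649
sensor matrix S = [[120/137, 24/37], [24/17, 120/97]]; det S = 1403136/8358781
solve [mL_A; mL_B] = S·[w00; w01] and [mR_A; mR_B] = S·[w10; w11]:
  w00 = 1/2, w01 = -1, w10 = 1, w11 = 1/2

1/2 -1 1 1/2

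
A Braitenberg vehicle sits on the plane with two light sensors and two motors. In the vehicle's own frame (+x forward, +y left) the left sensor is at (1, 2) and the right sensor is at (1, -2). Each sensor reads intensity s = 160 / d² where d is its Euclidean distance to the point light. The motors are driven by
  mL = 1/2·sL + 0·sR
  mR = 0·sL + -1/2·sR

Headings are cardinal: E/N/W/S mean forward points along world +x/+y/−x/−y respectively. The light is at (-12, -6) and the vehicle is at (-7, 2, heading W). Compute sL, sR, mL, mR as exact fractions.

left sensor world pos  = (-8, 0); dL² = 52
right sensor world pos = (-8, 4); dR² = 116
sL = 160/52 = 40/13
sR = 160/116 = 40/29
mL = 1/2·sL + 0·sR = 20/13
mR = 0·sL + -1/2·sR = -20/29

40/13 40/29 20/13 -20/29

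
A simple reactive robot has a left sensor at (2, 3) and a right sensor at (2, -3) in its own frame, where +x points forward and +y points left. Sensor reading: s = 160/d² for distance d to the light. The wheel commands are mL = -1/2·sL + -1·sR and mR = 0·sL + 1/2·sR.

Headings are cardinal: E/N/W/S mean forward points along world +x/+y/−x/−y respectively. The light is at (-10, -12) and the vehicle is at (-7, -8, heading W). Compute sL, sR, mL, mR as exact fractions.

80 16/5 -216/5 8/5

left sensor world pos  = (-9, -11); dL² = 2
right sensor world pos = (-9, -5); dR² = 50
sL = 160/2 = 80
sR = 160/50 = 16/5
mL = -1/2·sL + -1·sR = -216/5
mR = 0·sL + 1/2·sR = 8/5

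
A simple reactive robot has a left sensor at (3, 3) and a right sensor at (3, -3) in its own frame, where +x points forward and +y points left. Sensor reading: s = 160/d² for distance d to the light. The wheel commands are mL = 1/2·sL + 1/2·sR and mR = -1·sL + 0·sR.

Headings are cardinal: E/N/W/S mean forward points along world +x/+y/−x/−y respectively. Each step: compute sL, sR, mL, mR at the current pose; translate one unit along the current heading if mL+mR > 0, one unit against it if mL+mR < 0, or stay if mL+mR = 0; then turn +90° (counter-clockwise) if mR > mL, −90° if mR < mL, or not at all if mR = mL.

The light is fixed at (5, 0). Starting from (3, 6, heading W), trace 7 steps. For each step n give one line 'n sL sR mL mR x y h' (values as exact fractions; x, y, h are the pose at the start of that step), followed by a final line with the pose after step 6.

0 80/17 80/53 2800/901 -80/17 3 6 W
1 160/97 32/17 2912/1649 -160/97 4 6 N
2 20/13 8 62/13 -20/13 4 7 E
3 32/5 32/5 32/5 -32/5 5 7 S
4 32/5 160/109 2144/545 -32/5 5 7 W
5 20/13 40/29 550/377 -20/13 6 7 N
6 160/97 32/5 1952/485 -160/97 6 6 E
final 7 6 S

n=0: pose=(3,6,W); sL=80/17, sR=80/53; mL=2800/901, mR=-80/17; mL+mR=-1440/901 → advance -1; mR−mL=-7040/901 → turn -1·90°
n=1: pose=(4,6,N); sL=160/97, sR=32/17; mL=2912/1649, mR=-160/97; mL+mR=192/1649 → advance +1; mR−mL=-5632/1649 → turn -1·90°
n=2: pose=(4,7,E); sL=20/13, sR=8; mL=62/13, mR=-20/13; mL+mR=42/13 → advance +1; mR−mL=-82/13 → turn -1·90°
n=3: pose=(5,7,S); sL=32/5, sR=32/5; mL=32/5, mR=-32/5; mL+mR=0 → advance +0; mR−mL=-64/5 → turn -1·90°
n=4: pose=(5,7,W); sL=32/5, sR=160/109; mL=2144/545, mR=-32/5; mL+mR=-1344/545 → advance -1; mR−mL=-5632/545 → turn -1·90°
n=5: pose=(6,7,N); sL=20/13, sR=40/29; mL=550/377, mR=-20/13; mL+mR=-30/377 → advance -1; mR−mL=-1130/377 → turn -1·90°
n=6: pose=(6,6,E); sL=160/97, sR=32/5; mL=1952/485, mR=-160/97; mL+mR=1152/485 → advance +1; mR−mL=-2752/485 → turn -1·90°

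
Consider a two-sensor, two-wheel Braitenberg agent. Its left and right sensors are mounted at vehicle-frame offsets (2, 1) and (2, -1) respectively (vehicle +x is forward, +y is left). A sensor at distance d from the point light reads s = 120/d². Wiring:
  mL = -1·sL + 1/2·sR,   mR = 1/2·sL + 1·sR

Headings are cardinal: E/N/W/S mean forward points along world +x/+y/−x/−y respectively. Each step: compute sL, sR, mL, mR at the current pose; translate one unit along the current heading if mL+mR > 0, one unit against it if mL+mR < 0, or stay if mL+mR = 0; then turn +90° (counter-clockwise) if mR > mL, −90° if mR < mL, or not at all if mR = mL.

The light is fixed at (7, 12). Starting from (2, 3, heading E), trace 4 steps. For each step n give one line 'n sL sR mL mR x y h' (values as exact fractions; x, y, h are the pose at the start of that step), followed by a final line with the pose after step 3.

0 120/73 120/109 -8700/7957 15300/7957 2 3 E
1 60/37 60/29 -630/1073 3090/1073 3 3 N
2 40/39 24/17 -212/663 1276/663 3 4 W
3 30/29 15/17 -585/986 690/493 2 4 S
final 2 3 E

n=0: pose=(2,3,E); sL=120/73, sR=120/109; mL=-8700/7957, mR=15300/7957; mL+mR=6600/7957 → advance +1; mR−mL=24000/7957 → turn +1·90°
n=1: pose=(3,3,N); sL=60/37, sR=60/29; mL=-630/1073, mR=3090/1073; mL+mR=2460/1073 → advance +1; mR−mL=3720/1073 → turn +1·90°
n=2: pose=(3,4,W); sL=40/39, sR=24/17; mL=-212/663, mR=1276/663; mL+mR=1064/663 → advance +1; mR−mL=496/221 → turn +1·90°
n=3: pose=(2,4,S); sL=30/29, sR=15/17; mL=-585/986, mR=690/493; mL+mR=795/986 → advance +1; mR−mL=1965/986 → turn +1·90°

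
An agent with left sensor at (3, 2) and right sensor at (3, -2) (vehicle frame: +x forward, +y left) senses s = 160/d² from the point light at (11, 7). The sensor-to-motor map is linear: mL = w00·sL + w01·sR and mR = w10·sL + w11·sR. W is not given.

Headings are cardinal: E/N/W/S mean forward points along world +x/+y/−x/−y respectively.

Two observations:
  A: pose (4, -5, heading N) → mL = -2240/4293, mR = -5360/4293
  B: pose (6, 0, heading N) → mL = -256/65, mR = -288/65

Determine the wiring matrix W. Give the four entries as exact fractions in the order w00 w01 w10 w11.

1 -1 -1/2 -1/2

obs A: pose=(4,-5,N) → sL=80/81, sR=80/53, mL=-2240/4293, mR=-5360/4293
obs B: pose=(6,0,N) → sL=32/13, sR=32/5, mL=-256/65, mR=-288/65
sensor matrix S = [[80/81, 80/53], [32/13, 32/5]]; det S = 145408/55809
solve [mL_A; mL_B] = S·[w00; w01] and [mR_A; mR_B] = S·[w10; w11]:
  w00 = 1, w01 = -1, w10 = -1/2, w11 = -1/2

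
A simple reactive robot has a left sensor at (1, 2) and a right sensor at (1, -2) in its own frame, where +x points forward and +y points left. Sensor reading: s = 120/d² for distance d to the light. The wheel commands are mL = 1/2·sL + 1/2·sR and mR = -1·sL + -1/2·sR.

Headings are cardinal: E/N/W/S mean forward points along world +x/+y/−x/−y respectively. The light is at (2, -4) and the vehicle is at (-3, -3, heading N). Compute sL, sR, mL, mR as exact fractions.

120/53 120/13 3960/689 -4740/689

left sensor world pos  = (-5, -2); dL² = 53
right sensor world pos = (-1, -2); dR² = 13
sL = 120/53 = 120/53
sR = 120/13 = 120/13
mL = 1/2·sL + 1/2·sR = 3960/689
mR = -1·sL + -1/2·sR = -4740/689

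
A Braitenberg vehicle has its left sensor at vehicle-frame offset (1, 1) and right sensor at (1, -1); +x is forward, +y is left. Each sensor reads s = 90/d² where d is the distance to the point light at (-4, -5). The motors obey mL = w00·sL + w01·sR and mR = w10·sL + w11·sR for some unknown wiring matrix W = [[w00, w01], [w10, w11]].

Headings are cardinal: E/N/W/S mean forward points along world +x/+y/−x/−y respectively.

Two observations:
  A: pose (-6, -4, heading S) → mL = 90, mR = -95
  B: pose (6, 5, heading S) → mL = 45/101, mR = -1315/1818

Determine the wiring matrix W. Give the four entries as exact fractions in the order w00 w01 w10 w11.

1 0 -1 -1/2

obs A: pose=(-6,-4,S) → sL=90, sR=10, mL=90, mR=-95
obs B: pose=(6,5,S) → sL=45/101, sR=5/9, mL=45/101, mR=-1315/1818
sensor matrix S = [[90, 10], [45/101, 5/9]]; det S = 4600/101
solve [mL_A; mL_B] = S·[w00; w01] and [mR_A; mR_B] = S·[w10; w11]:
  w00 = 1, w01 = 0, w10 = -1, w11 = -1/2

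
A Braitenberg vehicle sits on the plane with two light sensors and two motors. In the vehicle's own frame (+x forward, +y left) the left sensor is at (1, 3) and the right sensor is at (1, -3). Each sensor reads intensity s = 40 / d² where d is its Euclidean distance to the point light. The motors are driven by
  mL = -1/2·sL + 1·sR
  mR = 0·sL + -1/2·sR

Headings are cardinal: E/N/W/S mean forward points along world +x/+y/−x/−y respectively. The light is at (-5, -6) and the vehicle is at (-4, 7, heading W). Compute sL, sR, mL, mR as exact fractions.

2/5 5/32 -7/160 -5/64

left sensor world pos  = (-5, 4); dL² = 100
right sensor world pos = (-5, 10); dR² = 256
sL = 40/100 = 2/5
sR = 40/256 = 5/32
mL = -1/2·sL + 1·sR = -7/160
mR = 0·sL + -1/2·sR = -5/64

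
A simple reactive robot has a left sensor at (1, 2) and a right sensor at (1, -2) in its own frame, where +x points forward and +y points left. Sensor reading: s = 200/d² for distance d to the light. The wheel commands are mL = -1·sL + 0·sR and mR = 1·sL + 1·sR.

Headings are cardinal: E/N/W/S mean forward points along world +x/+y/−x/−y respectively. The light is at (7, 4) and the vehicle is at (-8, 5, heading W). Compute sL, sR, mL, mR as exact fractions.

200/257 40/53 -200/257 20880/13621

left sensor world pos  = (-9, 3); dL² = 257
right sensor world pos = (-9, 7); dR² = 265
sL = 200/257 = 200/257
sR = 200/265 = 40/53
mL = -1·sL + 0·sR = -200/257
mR = 1·sL + 1·sR = 20880/13621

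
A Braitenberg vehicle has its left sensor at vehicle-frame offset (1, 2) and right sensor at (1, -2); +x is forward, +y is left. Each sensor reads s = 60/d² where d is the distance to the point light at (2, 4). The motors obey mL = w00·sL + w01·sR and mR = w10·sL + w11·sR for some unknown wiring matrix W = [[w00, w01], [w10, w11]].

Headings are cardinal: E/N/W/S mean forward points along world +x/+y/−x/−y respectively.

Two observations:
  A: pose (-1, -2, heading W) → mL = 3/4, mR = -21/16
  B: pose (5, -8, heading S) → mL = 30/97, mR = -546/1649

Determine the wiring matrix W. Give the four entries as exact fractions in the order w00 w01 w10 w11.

obs A: pose=(-1,-2,W) → sL=3/4, sR=15/8, mL=3/4, mR=-21/16
obs B: pose=(5,-8,S) → sL=30/97, sR=6/17, mL=30/97, mR=-546/1649
sensor matrix S = [[3/4, 15/8], [30/97, 6/17]]; det S = -2079/6596
solve [mL_A; mL_B] = S·[w00; w01] and [mR_A; mR_B] = S·[w10; w11]:
  w00 = 1, w01 = 0, w10 = -1/2, w11 = -1/2

1 0 -1/2 -1/2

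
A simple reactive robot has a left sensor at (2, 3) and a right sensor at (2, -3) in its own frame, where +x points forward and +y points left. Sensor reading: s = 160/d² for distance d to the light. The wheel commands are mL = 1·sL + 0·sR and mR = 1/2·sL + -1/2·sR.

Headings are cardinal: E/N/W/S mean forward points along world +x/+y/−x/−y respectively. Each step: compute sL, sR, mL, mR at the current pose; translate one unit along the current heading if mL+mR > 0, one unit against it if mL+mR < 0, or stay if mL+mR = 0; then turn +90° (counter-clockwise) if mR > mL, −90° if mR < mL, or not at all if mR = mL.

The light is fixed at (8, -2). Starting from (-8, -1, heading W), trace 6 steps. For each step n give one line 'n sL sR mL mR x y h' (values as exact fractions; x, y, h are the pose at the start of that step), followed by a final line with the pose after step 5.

0 20/41 8/17 20/41 6/697 -8 -1 W
1 160/409 32/41 160/409 -3264/16769 -9 -1 N
2 16/25 80/113 16/25 -96/2825 -9 0 E
3 160/169 160/361 160/169 15360/61009 -8 0 S
4 20/41 8/17 20/41 6/697 -8 -1 W
5 160/409 32/41 160/409 -3264/16769 -9 -1 N
final -9 0 E

n=0: pose=(-8,-1,W); sL=20/41, sR=8/17; mL=20/41, mR=6/697; mL+mR=346/697 → advance +1; mR−mL=-334/697 → turn -1·90°
n=1: pose=(-9,-1,N); sL=160/409, sR=32/41; mL=160/409, mR=-3264/16769; mL+mR=3296/16769 → advance +1; mR−mL=-9824/16769 → turn -1·90°
n=2: pose=(-9,0,E); sL=16/25, sR=80/113; mL=16/25, mR=-96/2825; mL+mR=1712/2825 → advance +1; mR−mL=-1904/2825 → turn -1·90°
n=3: pose=(-8,0,S); sL=160/169, sR=160/361; mL=160/169, mR=15360/61009; mL+mR=73120/61009 → advance +1; mR−mL=-42400/61009 → turn -1·90°
n=4: pose=(-8,-1,W); sL=20/41, sR=8/17; mL=20/41, mR=6/697; mL+mR=346/697 → advance +1; mR−mL=-334/697 → turn -1·90°
n=5: pose=(-9,-1,N); sL=160/409, sR=32/41; mL=160/409, mR=-3264/16769; mL+mR=3296/16769 → advance +1; mR−mL=-9824/16769 → turn -1·90°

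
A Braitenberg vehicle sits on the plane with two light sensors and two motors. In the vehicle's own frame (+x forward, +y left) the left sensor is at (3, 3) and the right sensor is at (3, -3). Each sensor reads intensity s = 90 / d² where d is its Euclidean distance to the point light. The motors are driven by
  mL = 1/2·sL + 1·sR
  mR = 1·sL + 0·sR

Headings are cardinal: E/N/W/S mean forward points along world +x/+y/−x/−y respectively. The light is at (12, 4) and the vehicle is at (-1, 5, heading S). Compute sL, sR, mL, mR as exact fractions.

left sensor world pos  = (2, 2); dL² = 104
right sensor world pos = (-4, 2); dR² = 260
sL = 90/104 = 45/52
sR = 90/260 = 9/26
mL = 1/2·sL + 1·sR = 81/104
mR = 1·sL + 0·sR = 45/52

45/52 9/26 81/104 45/52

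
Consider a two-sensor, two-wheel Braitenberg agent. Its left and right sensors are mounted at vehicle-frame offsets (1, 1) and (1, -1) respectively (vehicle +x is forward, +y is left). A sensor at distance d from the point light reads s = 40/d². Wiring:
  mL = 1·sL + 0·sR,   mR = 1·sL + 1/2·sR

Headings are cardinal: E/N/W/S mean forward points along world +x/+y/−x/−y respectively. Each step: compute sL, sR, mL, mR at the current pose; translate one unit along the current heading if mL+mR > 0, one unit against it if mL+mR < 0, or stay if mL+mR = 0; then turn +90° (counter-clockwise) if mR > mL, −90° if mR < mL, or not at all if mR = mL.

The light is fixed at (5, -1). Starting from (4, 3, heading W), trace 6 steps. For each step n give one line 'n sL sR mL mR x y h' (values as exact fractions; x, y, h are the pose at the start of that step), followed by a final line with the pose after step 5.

n=0: pose=(4,3,W); sL=40/13, sR=40/29; mL=40/13, mR=1420/377; mL+mR=2580/377 → advance +1; mR−mL=20/29 → turn +1·90°
n=1: pose=(3,3,S); sL=4, sR=20/9; mL=4, mR=46/9; mL+mR=82/9 → advance +1; mR−mL=10/9 → turn +1·90°
n=2: pose=(3,2,E); sL=40/17, sR=8; mL=40/17, mR=108/17; mL+mR=148/17 → advance +1; mR−mL=4 → turn +1·90°
n=3: pose=(4,2,N); sL=2, sR=5/2; mL=2, mR=13/4; mL+mR=21/4 → advance +1; mR−mL=5/4 → turn +1·90°
n=4: pose=(4,3,W); sL=40/13, sR=40/29; mL=40/13, mR=1420/377; mL+mR=2580/377 → advance +1; mR−mL=20/29 → turn +1·90°
n=5: pose=(3,3,S); sL=4, sR=20/9; mL=4, mR=46/9; mL+mR=82/9 → advance +1; mR−mL=10/9 → turn +1·90°

0 40/13 40/29 40/13 1420/377 4 3 W
1 4 20/9 4 46/9 3 3 S
2 40/17 8 40/17 108/17 3 2 E
3 2 5/2 2 13/4 4 2 N
4 40/13 40/29 40/13 1420/377 4 3 W
5 4 20/9 4 46/9 3 3 S
final 3 2 E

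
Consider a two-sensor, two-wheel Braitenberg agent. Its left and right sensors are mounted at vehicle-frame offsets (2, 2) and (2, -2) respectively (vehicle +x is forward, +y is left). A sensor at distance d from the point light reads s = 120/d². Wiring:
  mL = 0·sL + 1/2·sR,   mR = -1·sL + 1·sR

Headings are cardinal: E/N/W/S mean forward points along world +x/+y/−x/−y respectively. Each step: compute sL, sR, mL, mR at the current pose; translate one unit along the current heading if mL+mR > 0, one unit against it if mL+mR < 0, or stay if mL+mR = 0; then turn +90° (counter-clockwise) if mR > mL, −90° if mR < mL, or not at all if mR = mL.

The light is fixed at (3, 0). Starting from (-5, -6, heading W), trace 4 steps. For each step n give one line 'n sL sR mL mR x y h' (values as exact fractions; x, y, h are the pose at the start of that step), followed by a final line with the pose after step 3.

0 30/41 30/29 15/29 360/1189 -5 -6 W
1 120/137 24/13 12/13 1728/1781 -6 -6 N
2 12/17 12/13 6/13 48/221 -6 -5 W
3 40/51 120/73 60/73 3200/3723 -7 -5 N
final -7 -4 W

n=0: pose=(-5,-6,W); sL=30/41, sR=30/29; mL=15/29, mR=360/1189; mL+mR=975/1189 → advance +1; mR−mL=-255/1189 → turn -1·90°
n=1: pose=(-6,-6,N); sL=120/137, sR=24/13; mL=12/13, mR=1728/1781; mL+mR=3372/1781 → advance +1; mR−mL=84/1781 → turn +1·90°
n=2: pose=(-6,-5,W); sL=12/17, sR=12/13; mL=6/13, mR=48/221; mL+mR=150/221 → advance +1; mR−mL=-54/221 → turn -1·90°
n=3: pose=(-7,-5,N); sL=40/51, sR=120/73; mL=60/73, mR=3200/3723; mL+mR=6260/3723 → advance +1; mR−mL=140/3723 → turn +1·90°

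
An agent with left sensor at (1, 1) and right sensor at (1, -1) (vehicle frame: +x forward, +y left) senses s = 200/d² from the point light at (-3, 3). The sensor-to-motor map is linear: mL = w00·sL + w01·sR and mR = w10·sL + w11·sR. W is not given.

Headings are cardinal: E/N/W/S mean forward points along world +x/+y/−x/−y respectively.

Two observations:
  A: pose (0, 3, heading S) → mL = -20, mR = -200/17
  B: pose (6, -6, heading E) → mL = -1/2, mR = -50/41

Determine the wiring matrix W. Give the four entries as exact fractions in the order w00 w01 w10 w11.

0 -1/2 -1 0

obs A: pose=(0,3,S) → sL=200/17, sR=40, mL=-20, mR=-200/17
obs B: pose=(6,-6,E) → sL=50/41, sR=1, mL=-1/2, mR=-50/41
sensor matrix S = [[200/17, 40], [50/41, 1]]; det S = -25800/697
solve [mL_A; mL_B] = S·[w00; w01] and [mR_A; mR_B] = S·[w10; w11]:
  w00 = 0, w01 = -1/2, w10 = -1, w11 = 0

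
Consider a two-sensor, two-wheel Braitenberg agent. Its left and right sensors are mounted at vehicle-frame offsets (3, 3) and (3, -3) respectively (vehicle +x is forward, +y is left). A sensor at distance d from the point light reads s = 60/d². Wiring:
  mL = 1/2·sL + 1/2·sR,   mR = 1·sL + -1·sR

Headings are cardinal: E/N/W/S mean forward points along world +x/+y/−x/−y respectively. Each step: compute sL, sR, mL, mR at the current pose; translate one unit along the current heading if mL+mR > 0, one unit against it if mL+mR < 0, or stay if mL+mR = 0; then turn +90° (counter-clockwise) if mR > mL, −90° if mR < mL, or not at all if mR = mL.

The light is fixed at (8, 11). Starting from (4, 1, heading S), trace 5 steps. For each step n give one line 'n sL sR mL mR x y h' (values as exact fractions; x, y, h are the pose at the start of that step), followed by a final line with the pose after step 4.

0 6/17 30/109 582/1853 144/1853 4 1 S
1 12/49 60/113 2148/5537 -1584/5537 4 0 W
2 15/32 15/17 735/1088 -225/544 3 0 N
3 60/53 60/173 6780/9169 7200/9169 3 1 E
4 30/49 6/5 222/245 -144/245 4 1 N
final 4 2 E

n=0: pose=(4,1,S); sL=6/17, sR=30/109; mL=582/1853, mR=144/1853; mL+mR=726/1853 → advance +1; mR−mL=-438/1853 → turn -1·90°
n=1: pose=(4,0,W); sL=12/49, sR=60/113; mL=2148/5537, mR=-1584/5537; mL+mR=564/5537 → advance +1; mR−mL=-3732/5537 → turn -1·90°
n=2: pose=(3,0,N); sL=15/32, sR=15/17; mL=735/1088, mR=-225/544; mL+mR=285/1088 → advance +1; mR−mL=-1185/1088 → turn -1·90°
n=3: pose=(3,1,E); sL=60/53, sR=60/173; mL=6780/9169, mR=7200/9169; mL+mR=13980/9169 → advance +1; mR−mL=420/9169 → turn +1·90°
n=4: pose=(4,1,N); sL=30/49, sR=6/5; mL=222/245, mR=-144/245; mL+mR=78/245 → advance +1; mR−mL=-366/245 → turn -1·90°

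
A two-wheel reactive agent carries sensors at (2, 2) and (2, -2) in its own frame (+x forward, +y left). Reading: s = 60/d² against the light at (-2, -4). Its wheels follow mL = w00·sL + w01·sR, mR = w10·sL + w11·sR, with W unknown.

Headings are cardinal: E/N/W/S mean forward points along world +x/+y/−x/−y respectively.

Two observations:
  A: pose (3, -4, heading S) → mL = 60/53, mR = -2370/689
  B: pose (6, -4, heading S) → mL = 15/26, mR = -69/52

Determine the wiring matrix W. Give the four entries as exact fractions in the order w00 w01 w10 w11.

obs A: pose=(3,-4,S) → sL=60/53, sR=60/13, mL=60/53, mR=-2370/689
obs B: pose=(6,-4,S) → sL=15/26, sR=3/2, mL=15/26, mR=-69/52
sensor matrix S = [[60/53, 60/13], [15/26, 3/2]]; det S = -8640/8957
solve [mL_A; mL_B] = S·[w00; w01] and [mR_A; mR_B] = S·[w10; w11]:
  w00 = 1, w01 = 0, w10 = -1, w11 = -1/2

1 0 -1 -1/2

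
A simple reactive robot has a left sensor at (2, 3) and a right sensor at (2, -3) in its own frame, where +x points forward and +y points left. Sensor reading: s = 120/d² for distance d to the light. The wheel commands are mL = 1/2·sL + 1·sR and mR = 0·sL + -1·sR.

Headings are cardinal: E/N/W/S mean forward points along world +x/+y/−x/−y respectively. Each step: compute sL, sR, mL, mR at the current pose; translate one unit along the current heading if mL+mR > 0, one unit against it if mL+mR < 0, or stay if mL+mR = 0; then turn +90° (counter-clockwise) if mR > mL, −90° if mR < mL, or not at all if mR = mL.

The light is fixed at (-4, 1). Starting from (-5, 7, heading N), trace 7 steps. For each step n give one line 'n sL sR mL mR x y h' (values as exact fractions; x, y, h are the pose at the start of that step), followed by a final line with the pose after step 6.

n=0: pose=(-5,7,N); sL=3/2, sR=30/17; mL=171/68, mR=-30/17; mL+mR=3/4 → advance +1; mR−mL=-291/68 → turn -1·90°
n=1: pose=(-5,8,E); sL=120/101, sR=120/17; mL=13140/1717, mR=-120/17; mL+mR=60/101 → advance +1; mR−mL=-25260/1717 → turn -1·90°
n=2: pose=(-4,8,S); sL=60/17, sR=60/17; mL=90/17, mR=-60/17; mL+mR=30/17 → advance +1; mR−mL=-150/17 → turn -1·90°
n=3: pose=(-4,7,W); sL=120/13, sR=24/17; mL=1332/221, mR=-24/17; mL+mR=60/13 → advance +1; mR−mL=-1644/221 → turn -1·90°
n=4: pose=(-5,7,N); sL=3/2, sR=30/17; mL=171/68, mR=-30/17; mL+mR=3/4 → advance +1; mR−mL=-291/68 → turn -1·90°
n=5: pose=(-5,8,E); sL=120/101, sR=120/17; mL=13140/1717, mR=-120/17; mL+mR=60/101 → advance +1; mR−mL=-25260/1717 → turn -1·90°
n=6: pose=(-4,8,S); sL=60/17, sR=60/17; mL=90/17, mR=-60/17; mL+mR=30/17 → advance +1; mR−mL=-150/17 → turn -1·90°

0 3/2 30/17 171/68 -30/17 -5 7 N
1 120/101 120/17 13140/1717 -120/17 -5 8 E
2 60/17 60/17 90/17 -60/17 -4 8 S
3 120/13 24/17 1332/221 -24/17 -4 7 W
4 3/2 30/17 171/68 -30/17 -5 7 N
5 120/101 120/17 13140/1717 -120/17 -5 8 E
6 60/17 60/17 90/17 -60/17 -4 8 S
final -4 7 W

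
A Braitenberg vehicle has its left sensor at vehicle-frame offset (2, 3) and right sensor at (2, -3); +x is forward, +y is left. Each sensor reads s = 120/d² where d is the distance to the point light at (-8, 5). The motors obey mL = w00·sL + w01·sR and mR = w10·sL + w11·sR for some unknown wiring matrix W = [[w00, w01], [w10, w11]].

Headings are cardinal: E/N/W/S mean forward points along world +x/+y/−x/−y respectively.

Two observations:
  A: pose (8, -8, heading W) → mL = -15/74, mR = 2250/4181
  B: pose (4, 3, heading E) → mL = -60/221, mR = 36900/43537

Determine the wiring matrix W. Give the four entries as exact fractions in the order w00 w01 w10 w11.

obs A: pose=(8,-8,W) → sL=30/113, sR=15/37, mL=-15/74, mR=2250/4181
obs B: pose=(4,3,E) → sL=120/197, sR=120/221, mL=-60/221, mR=36900/43537
sensor matrix S = [[30/113, 15/37], [120/197, 120/221]]; det S = -18711000/182028197
solve [mL_A; mL_B] = S·[w00; w01] and [mR_A; mR_B] = S·[w10; w11]:
  w00 = 0, w01 = -1/2, w10 = 1/2, w11 = 1

0 -1/2 1/2 1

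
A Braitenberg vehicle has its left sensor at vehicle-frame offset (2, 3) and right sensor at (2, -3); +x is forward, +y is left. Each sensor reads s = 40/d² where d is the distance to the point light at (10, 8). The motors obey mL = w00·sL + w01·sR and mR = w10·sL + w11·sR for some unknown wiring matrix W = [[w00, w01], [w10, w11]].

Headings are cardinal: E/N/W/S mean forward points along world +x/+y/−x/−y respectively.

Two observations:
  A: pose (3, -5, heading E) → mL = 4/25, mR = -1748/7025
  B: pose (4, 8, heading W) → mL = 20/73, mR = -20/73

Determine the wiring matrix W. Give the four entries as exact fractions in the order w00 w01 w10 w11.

obs A: pose=(3,-5,E) → sL=8/25, sR=40/281, mL=4/25, mR=-1748/7025
obs B: pose=(4,8,W) → sL=40/73, sR=40/73, mL=20/73, mR=-20/73
sensor matrix S = [[8/25, 40/281], [40/73, 40/73]]; det S = 9984/102565
solve [mL_A; mL_B] = S·[w00; w01] and [mR_A; mR_B] = S·[w10; w11]:
  w00 = 1/2, w01 = 0, w10 = -1, w11 = 1/2

1/2 0 -1 1/2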